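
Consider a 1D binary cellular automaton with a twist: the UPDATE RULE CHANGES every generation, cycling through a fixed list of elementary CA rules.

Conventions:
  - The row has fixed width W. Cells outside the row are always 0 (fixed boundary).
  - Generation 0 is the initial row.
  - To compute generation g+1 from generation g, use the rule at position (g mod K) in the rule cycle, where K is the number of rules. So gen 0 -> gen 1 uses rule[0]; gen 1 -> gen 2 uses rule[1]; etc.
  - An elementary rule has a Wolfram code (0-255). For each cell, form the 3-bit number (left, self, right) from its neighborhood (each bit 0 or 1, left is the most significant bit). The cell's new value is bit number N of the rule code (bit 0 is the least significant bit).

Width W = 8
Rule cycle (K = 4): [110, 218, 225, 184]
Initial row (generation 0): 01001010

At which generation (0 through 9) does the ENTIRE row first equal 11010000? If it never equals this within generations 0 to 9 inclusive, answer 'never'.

Answer: never

Derivation:
Gen 0: 01001010
Gen 1 (rule 110): 11011110
Gen 2 (rule 218): 11011111
Gen 3 (rule 225): 01101111
Gen 4 (rule 184): 01011110
Gen 5 (rule 110): 11110010
Gen 6 (rule 218): 11111101
Gen 7 (rule 225): 01111110
Gen 8 (rule 184): 01111101
Gen 9 (rule 110): 11000111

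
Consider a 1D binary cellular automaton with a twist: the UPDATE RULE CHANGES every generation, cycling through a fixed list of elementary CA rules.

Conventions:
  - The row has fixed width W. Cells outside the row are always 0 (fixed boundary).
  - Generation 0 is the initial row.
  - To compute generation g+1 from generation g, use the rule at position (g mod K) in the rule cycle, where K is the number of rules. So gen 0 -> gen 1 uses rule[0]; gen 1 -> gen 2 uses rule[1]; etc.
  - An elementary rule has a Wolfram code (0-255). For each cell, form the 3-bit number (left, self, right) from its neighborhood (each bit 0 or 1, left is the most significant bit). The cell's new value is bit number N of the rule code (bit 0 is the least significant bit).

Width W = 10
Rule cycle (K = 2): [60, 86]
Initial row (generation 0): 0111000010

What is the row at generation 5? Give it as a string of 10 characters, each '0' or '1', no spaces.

Gen 0: 0111000010
Gen 1 (rule 60): 0100100011
Gen 2 (rule 86): 1111110101
Gen 3 (rule 60): 1000001111
Gen 4 (rule 86): 1100010001
Gen 5 (rule 60): 1010011001

Answer: 1010011001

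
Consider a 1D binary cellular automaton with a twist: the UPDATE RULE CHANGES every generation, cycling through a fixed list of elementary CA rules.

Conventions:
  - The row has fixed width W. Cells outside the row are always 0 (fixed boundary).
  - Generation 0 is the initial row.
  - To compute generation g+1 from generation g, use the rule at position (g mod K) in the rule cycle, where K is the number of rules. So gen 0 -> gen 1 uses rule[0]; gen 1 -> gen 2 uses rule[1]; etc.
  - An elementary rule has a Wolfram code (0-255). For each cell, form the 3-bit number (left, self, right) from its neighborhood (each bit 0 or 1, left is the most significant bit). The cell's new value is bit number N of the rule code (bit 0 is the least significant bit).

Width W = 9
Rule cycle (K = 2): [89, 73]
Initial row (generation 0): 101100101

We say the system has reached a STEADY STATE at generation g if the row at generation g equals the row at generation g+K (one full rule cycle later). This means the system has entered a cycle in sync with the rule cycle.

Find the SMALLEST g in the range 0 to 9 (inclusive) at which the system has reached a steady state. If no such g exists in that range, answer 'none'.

Gen 0: 101100101
Gen 1 (rule 89): 001110000
Gen 2 (rule 73): 101010111
Gen 3 (rule 89): 000000101
Gen 4 (rule 73): 111110000
Gen 5 (rule 89): 100011111
Gen 6 (rule 73): 001010001
Gen 7 (rule 89): 100001100
Gen 8 (rule 73): 001101101
Gen 9 (rule 89): 101101100
Gen 10 (rule 73): 001101101
Gen 11 (rule 89): 101101100

Answer: 8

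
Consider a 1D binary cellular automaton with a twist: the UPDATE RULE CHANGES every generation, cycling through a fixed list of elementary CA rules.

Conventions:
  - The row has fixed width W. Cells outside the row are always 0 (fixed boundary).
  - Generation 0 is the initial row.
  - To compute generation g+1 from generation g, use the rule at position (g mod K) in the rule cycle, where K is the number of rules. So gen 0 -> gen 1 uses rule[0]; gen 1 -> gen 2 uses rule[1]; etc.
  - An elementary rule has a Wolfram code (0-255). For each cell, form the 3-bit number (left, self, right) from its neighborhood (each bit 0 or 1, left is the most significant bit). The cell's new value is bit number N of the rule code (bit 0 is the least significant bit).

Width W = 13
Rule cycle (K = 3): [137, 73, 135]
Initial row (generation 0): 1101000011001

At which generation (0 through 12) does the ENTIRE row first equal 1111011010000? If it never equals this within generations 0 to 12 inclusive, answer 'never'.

Answer: never

Derivation:
Gen 0: 1101000011001
Gen 1 (rule 137): 1000011010000
Gen 2 (rule 73): 0011011000111
Gen 3 (rule 135): 1100000011010
Gen 4 (rule 137): 1001111010000
Gen 5 (rule 73): 0001001000111
Gen 6 (rule 135): 1111011011010
Gen 7 (rule 137): 1110010010000
Gen 8 (rule 73): 1010000000111
Gen 9 (rule 135): 1010111111010
Gen 10 (rule 137): 0000111110000
Gen 11 (rule 73): 1110100010111
Gen 12 (rule 135): 0100101110010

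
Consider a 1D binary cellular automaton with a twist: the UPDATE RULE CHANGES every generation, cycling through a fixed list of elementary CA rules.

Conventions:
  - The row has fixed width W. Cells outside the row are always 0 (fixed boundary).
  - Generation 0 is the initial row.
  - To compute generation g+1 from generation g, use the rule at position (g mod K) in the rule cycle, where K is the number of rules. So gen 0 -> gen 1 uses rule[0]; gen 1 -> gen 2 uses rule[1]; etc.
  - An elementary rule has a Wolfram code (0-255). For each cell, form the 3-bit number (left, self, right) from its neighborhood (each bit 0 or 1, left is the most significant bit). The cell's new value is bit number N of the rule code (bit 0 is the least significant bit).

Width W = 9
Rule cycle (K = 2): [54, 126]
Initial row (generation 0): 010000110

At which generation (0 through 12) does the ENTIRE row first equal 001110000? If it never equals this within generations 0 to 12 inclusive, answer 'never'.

Gen 0: 010000110
Gen 1 (rule 54): 111001001
Gen 2 (rule 126): 101111111
Gen 3 (rule 54): 110000000
Gen 4 (rule 126): 111000000
Gen 5 (rule 54): 000100000
Gen 6 (rule 126): 001110000
Gen 7 (rule 54): 010001000
Gen 8 (rule 126): 111011100
Gen 9 (rule 54): 000100010
Gen 10 (rule 126): 001110111
Gen 11 (rule 54): 010001000
Gen 12 (rule 126): 111011100

Answer: 6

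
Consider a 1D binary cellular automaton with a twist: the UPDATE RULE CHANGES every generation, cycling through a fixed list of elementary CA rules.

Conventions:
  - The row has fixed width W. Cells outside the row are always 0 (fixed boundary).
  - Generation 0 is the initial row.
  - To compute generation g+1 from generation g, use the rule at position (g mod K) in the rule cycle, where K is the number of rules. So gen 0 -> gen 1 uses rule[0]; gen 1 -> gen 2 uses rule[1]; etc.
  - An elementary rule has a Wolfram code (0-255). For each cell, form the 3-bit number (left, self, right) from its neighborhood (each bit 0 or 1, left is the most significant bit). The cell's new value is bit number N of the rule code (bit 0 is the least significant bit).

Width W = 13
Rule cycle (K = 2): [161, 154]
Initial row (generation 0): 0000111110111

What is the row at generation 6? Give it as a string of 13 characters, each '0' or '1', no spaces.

Answer: 0000100100010

Derivation:
Gen 0: 0000111110111
Gen 1 (rule 161): 1110011101010
Gen 2 (rule 154): 1101111000001
Gen 3 (rule 161): 0010110011100
Gen 4 (rule 154): 0100101111010
Gen 5 (rule 161): 0000010110100
Gen 6 (rule 154): 0000100100010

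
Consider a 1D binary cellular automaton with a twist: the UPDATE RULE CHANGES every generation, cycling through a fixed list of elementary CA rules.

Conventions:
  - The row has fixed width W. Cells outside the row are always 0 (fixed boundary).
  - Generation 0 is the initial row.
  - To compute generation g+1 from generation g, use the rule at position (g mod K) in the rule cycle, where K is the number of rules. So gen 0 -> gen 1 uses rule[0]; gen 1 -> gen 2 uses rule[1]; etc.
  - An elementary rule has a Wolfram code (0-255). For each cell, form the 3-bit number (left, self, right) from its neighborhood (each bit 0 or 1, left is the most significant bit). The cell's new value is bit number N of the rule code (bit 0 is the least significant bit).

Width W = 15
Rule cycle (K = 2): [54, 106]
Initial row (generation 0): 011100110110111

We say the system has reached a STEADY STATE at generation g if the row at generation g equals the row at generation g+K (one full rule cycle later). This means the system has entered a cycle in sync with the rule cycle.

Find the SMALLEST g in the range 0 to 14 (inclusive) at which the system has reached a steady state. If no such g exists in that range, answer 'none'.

Answer: none

Derivation:
Gen 0: 011100110110111
Gen 1 (rule 54): 100011001001000
Gen 2 (rule 106): 000111010010000
Gen 3 (rule 54): 001000111111000
Gen 4 (rule 106): 010001100001000
Gen 5 (rule 54): 111010010011100
Gen 6 (rule 106): 101100100110100
Gen 7 (rule 54): 110011111001110
Gen 8 (rule 106): 110110001011010
Gen 9 (rule 54): 001001011100111
Gen 10 (rule 106): 010010110101101
Gen 11 (rule 54): 111111001110011
Gen 12 (rule 106): 100001011010111
Gen 13 (rule 54): 110011100111000
Gen 14 (rule 106): 110110101101000
Gen 15 (rule 54): 001001110011100
Gen 16 (rule 106): 010011010110100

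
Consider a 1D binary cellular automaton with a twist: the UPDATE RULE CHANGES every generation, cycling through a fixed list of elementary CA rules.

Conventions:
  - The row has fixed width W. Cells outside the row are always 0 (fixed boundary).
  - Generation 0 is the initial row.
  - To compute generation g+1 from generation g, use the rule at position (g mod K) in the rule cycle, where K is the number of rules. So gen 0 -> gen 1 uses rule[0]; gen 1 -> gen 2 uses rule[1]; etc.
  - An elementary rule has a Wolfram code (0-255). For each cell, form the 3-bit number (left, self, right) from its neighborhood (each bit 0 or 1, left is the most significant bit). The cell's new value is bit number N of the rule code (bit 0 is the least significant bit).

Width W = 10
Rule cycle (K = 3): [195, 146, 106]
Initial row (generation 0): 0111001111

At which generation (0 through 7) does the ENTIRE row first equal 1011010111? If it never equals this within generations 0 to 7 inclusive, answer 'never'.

Gen 0: 0111001111
Gen 1 (rule 195): 1011010111
Gen 2 (rule 146): 0000000010
Gen 3 (rule 106): 0000000100
Gen 4 (rule 195): 1111111001
Gen 5 (rule 146): 0111110110
Gen 6 (rule 106): 1100011110
Gen 7 (rule 195): 0101101110

Answer: 1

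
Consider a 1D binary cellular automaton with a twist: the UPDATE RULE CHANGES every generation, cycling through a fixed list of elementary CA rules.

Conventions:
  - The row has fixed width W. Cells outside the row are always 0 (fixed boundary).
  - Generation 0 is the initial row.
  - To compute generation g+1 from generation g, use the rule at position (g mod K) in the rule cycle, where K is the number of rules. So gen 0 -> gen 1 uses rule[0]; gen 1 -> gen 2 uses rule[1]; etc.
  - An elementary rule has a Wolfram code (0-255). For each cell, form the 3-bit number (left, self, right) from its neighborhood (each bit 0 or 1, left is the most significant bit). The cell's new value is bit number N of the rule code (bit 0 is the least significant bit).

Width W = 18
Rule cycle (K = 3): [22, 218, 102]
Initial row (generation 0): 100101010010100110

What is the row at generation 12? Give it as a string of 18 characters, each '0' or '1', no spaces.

Gen 0: 100101010010100110
Gen 1 (rule 22): 111101011110111001
Gen 2 (rule 218): 111100011110111110
Gen 3 (rule 102): 000100100011000010
Gen 4 (rule 22): 001111110100100111
Gen 5 (rule 218): 011111110011011111
Gen 6 (rule 102): 100000010101100001
Gen 7 (rule 22): 110000110100010011
Gen 8 (rule 218): 111001110010101111
Gen 9 (rule 102): 001010010111110001
Gen 10 (rule 22): 011011110000001011
Gen 11 (rule 218): 111011111000010011
Gen 12 (rule 102): 001100001000110101

Answer: 001100001000110101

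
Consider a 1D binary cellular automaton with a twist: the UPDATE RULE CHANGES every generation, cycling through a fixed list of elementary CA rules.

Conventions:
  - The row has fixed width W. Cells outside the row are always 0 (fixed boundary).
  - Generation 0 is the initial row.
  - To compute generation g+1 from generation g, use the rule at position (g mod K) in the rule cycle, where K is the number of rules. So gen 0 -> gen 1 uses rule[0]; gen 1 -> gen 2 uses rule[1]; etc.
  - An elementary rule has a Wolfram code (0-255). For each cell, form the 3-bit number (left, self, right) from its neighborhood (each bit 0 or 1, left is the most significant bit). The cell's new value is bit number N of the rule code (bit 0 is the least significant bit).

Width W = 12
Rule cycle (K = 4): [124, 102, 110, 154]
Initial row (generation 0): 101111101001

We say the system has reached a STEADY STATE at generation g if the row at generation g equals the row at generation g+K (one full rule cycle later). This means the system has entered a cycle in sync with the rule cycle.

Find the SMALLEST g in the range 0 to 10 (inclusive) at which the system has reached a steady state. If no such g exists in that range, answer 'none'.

Gen 0: 101111101001
Gen 1 (rule 124): 111000111101
Gen 2 (rule 102): 001001000111
Gen 3 (rule 110): 011011001101
Gen 4 (rule 154): 110010111000
Gen 5 (rule 124): 111011101100
Gen 6 (rule 102): 001100110100
Gen 7 (rule 110): 011101111100
Gen 8 (rule 154): 111001111010
Gen 9 (rule 124): 101101001111
Gen 10 (rule 102): 110111010001
Gen 11 (rule 110): 111101110011
Gen 12 (rule 154): 111001101110
Gen 13 (rule 124): 101101111011
Gen 14 (rule 102): 110110001101

Answer: none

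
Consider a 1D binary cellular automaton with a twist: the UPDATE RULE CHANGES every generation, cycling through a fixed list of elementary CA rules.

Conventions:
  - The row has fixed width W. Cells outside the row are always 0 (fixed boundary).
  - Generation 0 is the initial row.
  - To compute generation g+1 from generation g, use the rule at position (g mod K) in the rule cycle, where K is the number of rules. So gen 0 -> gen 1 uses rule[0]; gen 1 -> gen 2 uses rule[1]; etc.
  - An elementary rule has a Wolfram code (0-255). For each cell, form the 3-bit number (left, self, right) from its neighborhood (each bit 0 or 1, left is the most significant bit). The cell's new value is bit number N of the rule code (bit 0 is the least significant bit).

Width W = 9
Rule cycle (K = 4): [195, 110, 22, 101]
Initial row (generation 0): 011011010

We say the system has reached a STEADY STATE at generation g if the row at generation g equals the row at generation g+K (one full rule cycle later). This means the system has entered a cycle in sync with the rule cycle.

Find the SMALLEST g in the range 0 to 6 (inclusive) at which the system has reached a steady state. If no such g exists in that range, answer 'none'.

Answer: none

Derivation:
Gen 0: 011011010
Gen 1 (rule 195): 101001000
Gen 2 (rule 110): 111011000
Gen 3 (rule 22): 000000100
Gen 4 (rule 101): 111110101
Gen 5 (rule 195): 011110000
Gen 6 (rule 110): 110010000
Gen 7 (rule 22): 001111000
Gen 8 (rule 101): 100001011
Gen 9 (rule 195): 001110001
Gen 10 (rule 110): 011010011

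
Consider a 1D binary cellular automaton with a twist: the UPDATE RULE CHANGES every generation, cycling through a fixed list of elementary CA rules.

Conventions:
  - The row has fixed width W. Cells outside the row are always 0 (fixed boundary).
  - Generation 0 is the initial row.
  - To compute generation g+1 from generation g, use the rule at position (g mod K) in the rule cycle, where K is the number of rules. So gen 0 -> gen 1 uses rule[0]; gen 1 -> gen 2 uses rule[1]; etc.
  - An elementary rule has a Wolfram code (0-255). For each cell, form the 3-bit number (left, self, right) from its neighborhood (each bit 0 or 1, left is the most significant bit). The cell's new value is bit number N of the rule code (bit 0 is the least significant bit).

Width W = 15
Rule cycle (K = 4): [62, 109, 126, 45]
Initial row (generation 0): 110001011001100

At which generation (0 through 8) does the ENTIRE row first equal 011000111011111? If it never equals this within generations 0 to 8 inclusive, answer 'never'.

Answer: never

Derivation:
Gen 0: 110001011001100
Gen 1 (rule 62): 101011110111010
Gen 2 (rule 109): 111110011101110
Gen 3 (rule 126): 100011110111011
Gen 4 (rule 45): 101010001100110
Gen 5 (rule 62): 111111011011101
Gen 6 (rule 109): 100001111110111
Gen 7 (rule 126): 110011000011101
Gen 8 (rule 45): 100010011010011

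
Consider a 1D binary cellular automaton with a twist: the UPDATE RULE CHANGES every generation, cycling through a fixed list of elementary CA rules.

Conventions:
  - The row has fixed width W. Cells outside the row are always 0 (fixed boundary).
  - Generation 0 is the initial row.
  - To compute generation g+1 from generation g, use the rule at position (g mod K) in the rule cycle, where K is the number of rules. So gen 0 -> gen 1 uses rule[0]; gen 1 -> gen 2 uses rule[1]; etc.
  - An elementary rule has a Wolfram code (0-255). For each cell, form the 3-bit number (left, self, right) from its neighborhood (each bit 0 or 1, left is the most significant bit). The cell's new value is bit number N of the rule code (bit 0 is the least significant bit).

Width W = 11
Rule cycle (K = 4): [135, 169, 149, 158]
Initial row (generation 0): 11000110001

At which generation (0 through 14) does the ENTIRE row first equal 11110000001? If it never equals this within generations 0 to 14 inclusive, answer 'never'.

Gen 0: 11000110001
Gen 1 (rule 135): 00011000111
Gen 2 (rule 169): 11010010110
Gen 3 (rule 149): 00011010001
Gen 4 (rule 158): 00110011011
Gen 5 (rule 135): 11000100000
Gen 6 (rule 169): 10010001111
Gen 7 (rule 149): 11011100110
Gen 8 (rule 158): 10011011101
Gen 9 (rule 135): 10100001001
Gen 10 (rule 169): 01001100000
Gen 11 (rule 149): 01100011111
Gen 12 (rule 158): 11010111110
Gen 13 (rule 135): 00010011100
Gen 14 (rule 169): 11000011001

Answer: never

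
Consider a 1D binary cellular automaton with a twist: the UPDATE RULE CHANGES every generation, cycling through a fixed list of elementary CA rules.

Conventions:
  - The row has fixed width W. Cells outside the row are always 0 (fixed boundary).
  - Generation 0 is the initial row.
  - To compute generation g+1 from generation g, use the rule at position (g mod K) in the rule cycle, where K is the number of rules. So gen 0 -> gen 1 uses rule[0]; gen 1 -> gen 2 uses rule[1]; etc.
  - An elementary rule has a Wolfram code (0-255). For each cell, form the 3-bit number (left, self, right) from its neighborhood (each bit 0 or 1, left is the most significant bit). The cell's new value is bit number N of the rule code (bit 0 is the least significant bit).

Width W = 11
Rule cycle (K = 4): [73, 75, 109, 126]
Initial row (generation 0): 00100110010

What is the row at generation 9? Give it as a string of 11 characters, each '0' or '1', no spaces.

Answer: 10000000100

Derivation:
Gen 0: 00100110010
Gen 1 (rule 73): 10000110000
Gen 2 (rule 75): 00111110111
Gen 3 (rule 109): 10100011101
Gen 4 (rule 126): 11110110111
Gen 5 (rule 73): 10010110101
Gen 6 (rule 75): 00100110000
Gen 7 (rule 109): 10100110111
Gen 8 (rule 126): 11111111101
Gen 9 (rule 73): 10000000100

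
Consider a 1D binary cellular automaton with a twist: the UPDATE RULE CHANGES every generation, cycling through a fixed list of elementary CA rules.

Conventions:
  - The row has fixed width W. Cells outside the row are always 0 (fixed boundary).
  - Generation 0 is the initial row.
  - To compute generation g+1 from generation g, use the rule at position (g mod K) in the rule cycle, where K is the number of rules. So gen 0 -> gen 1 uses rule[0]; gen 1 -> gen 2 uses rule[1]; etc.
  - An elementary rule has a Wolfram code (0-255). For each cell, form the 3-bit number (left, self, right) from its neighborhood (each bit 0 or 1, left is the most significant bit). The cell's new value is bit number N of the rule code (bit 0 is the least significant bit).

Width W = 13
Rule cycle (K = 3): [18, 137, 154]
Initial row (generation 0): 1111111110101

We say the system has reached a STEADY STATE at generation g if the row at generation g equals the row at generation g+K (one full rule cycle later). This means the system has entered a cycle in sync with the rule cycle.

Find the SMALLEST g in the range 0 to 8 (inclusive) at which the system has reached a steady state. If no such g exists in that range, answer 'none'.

Gen 0: 1111111110101
Gen 1 (rule 18): 0000000000000
Gen 2 (rule 137): 1111111111111
Gen 3 (rule 154): 1111111111110
Gen 4 (rule 18): 0000000000001
Gen 5 (rule 137): 1111111111100
Gen 6 (rule 154): 1111111111010
Gen 7 (rule 18): 0000000000001
Gen 8 (rule 137): 1111111111100
Gen 9 (rule 154): 1111111111010
Gen 10 (rule 18): 0000000000001
Gen 11 (rule 137): 1111111111100

Answer: 4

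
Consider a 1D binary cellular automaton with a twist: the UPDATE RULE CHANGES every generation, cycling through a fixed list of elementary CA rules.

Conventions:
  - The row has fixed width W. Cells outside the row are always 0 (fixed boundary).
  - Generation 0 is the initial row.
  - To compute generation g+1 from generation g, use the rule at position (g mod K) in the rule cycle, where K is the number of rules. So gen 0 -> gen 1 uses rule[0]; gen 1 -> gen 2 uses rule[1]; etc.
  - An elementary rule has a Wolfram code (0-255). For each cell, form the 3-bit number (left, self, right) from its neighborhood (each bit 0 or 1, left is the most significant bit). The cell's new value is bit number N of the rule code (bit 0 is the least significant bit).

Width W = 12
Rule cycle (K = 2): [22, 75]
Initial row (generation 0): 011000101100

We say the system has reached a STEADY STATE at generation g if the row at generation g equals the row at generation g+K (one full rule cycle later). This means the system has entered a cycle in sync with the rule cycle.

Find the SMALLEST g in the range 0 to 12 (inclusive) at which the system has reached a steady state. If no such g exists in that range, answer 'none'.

Answer: 11

Derivation:
Gen 0: 011000101100
Gen 1 (rule 22): 100101100010
Gen 2 (rule 75): 001001101100
Gen 3 (rule 22): 011110000010
Gen 4 (rule 75): 110010111100
Gen 5 (rule 22): 001110000010
Gen 6 (rule 75): 111010111100
Gen 7 (rule 22): 000010000010
Gen 8 (rule 75): 111100111100
Gen 9 (rule 22): 000011000010
Gen 10 (rule 75): 111111011100
Gen 11 (rule 22): 000000000010
Gen 12 (rule 75): 111111111100
Gen 13 (rule 22): 000000000010
Gen 14 (rule 75): 111111111100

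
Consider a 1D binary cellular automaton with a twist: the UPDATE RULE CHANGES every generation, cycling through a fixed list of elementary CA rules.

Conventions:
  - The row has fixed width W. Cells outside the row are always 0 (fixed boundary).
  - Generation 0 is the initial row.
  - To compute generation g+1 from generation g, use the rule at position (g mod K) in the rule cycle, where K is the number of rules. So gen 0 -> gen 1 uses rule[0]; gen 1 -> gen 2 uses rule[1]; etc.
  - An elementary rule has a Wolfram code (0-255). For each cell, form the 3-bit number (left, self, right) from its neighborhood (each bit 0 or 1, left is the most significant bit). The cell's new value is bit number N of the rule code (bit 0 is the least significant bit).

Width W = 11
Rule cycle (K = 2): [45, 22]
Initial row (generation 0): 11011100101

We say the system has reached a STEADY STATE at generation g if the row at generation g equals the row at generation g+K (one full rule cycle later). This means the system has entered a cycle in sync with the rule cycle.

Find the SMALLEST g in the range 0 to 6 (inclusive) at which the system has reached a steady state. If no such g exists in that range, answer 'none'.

Answer: none

Derivation:
Gen 0: 11011100101
Gen 1 (rule 45): 10110000111
Gen 2 (rule 22): 10001001000
Gen 3 (rule 45): 10101001011
Gen 4 (rule 22): 10101111000
Gen 5 (rule 45): 11111000011
Gen 6 (rule 22): 00000100100
Gen 7 (rule 45): 11110100101
Gen 8 (rule 22): 00000111101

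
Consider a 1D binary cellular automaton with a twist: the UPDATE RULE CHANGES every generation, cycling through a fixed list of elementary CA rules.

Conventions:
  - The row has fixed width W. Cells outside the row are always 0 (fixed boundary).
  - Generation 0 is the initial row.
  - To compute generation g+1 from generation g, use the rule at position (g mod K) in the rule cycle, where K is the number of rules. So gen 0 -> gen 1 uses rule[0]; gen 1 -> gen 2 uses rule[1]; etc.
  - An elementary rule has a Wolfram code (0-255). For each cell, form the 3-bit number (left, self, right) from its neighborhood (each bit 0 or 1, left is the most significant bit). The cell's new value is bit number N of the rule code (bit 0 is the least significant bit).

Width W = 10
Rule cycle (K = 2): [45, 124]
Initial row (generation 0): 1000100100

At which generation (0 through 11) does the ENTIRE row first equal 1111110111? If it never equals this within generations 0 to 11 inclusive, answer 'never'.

Gen 0: 1000100100
Gen 1 (rule 45): 1010100101
Gen 2 (rule 124): 1111110111
Gen 3 (rule 45): 1000001100
Gen 4 (rule 124): 1100001110
Gen 5 (rule 45): 1001101000
Gen 6 (rule 124): 1101111100
Gen 7 (rule 45): 1011000001
Gen 8 (rule 124): 1111100001
Gen 9 (rule 45): 1000001101
Gen 10 (rule 124): 1100001111
Gen 11 (rule 45): 1001101000

Answer: 2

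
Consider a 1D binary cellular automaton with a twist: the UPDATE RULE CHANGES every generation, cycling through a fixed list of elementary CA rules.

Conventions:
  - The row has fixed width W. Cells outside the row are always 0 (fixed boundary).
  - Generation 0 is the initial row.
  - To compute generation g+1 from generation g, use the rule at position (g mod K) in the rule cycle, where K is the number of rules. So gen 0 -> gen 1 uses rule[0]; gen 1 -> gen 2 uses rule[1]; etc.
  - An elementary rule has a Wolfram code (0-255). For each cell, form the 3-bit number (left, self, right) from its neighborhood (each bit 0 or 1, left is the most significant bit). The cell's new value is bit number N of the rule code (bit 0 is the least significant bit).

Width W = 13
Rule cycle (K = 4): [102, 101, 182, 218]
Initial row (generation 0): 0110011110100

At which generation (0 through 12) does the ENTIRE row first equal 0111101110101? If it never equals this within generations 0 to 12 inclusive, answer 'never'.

Answer: never

Derivation:
Gen 0: 0110011110100
Gen 1 (rule 102): 1010100011100
Gen 2 (rule 101): 1111101000101
Gen 3 (rule 182): 0111011101111
Gen 4 (rule 218): 1111011101111
Gen 5 (rule 102): 0001100110001
Gen 6 (rule 101): 1100100010101
Gen 7 (rule 182): 0011110111111
Gen 8 (rule 218): 0111110111111
Gen 9 (rule 102): 1000011000001
Gen 10 (rule 101): 1011001011101
Gen 11 (rule 182): 1100111101011
Gen 12 (rule 218): 1111111100011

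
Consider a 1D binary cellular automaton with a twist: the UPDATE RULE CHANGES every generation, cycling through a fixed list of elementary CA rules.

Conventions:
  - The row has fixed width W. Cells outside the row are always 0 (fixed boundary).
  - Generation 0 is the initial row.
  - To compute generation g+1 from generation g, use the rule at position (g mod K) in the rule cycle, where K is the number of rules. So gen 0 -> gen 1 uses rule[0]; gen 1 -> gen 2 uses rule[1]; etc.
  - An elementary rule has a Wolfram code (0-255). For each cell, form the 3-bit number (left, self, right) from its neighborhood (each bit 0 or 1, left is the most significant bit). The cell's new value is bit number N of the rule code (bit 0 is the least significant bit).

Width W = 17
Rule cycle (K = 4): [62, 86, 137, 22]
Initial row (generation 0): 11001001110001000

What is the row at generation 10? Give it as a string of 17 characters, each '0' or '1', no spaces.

Gen 0: 11001001110001000
Gen 1 (rule 62): 10111111001011100
Gen 2 (rule 86): 10000001111000110
Gen 3 (rule 137): 00111101110010100
Gen 4 (rule 22): 01000000001110110
Gen 5 (rule 62): 11100000011001101
Gen 6 (rule 86): 00110000101110101
Gen 7 (rule 137): 10100110001100000
Gen 8 (rule 22): 10111001010010000
Gen 9 (rule 62): 11100111111111000
Gen 10 (rule 86): 00111000000001100

Answer: 00111000000001100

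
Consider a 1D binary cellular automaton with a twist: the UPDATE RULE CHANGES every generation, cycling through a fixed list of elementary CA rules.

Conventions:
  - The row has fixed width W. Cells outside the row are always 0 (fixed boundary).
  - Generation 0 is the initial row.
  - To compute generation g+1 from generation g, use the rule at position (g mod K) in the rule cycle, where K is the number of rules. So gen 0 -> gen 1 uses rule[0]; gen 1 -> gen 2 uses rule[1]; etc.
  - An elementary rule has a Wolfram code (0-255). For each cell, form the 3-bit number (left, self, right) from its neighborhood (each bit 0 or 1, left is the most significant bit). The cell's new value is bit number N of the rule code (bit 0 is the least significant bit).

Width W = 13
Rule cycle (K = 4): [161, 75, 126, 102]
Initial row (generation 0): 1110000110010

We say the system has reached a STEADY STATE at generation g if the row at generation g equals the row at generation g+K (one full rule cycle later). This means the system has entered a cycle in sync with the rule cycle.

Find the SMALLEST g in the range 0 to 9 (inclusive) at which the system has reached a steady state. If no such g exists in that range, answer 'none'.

Gen 0: 1110000110010
Gen 1 (rule 161): 0100110000000
Gen 2 (rule 75): 1001110111111
Gen 3 (rule 126): 1111011100001
Gen 4 (rule 102): 0001100100011
Gen 5 (rule 161): 1100000001000
Gen 6 (rule 75): 1101111110011
Gen 7 (rule 126): 1111000011111
Gen 8 (rule 102): 0001000100001
Gen 9 (rule 161): 1100010001100
Gen 10 (rule 75): 1101100111101
Gen 11 (rule 126): 1111111100111
Gen 12 (rule 102): 0000000101001
Gen 13 (rule 161): 1111110010000

Answer: none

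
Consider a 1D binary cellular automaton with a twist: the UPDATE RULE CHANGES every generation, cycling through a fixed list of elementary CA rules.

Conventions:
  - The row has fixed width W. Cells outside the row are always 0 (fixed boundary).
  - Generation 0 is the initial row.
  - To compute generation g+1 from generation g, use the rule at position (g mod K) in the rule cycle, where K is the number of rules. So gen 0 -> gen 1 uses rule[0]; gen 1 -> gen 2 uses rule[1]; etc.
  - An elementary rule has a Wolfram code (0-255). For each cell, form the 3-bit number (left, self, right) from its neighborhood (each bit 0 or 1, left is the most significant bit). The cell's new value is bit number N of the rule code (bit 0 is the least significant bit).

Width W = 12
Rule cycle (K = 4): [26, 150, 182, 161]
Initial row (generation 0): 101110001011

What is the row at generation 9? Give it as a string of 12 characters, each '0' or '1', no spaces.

Answer: 010110011010

Derivation:
Gen 0: 101110001011
Gen 1 (rule 26): 001001010010
Gen 2 (rule 150): 011111011111
Gen 3 (rule 182): 101110101110
Gen 4 (rule 161): 010101010100
Gen 5 (rule 26): 100000000010
Gen 6 (rule 150): 110000000111
Gen 7 (rule 182): 001000001010
Gen 8 (rule 161): 100011100100
Gen 9 (rule 26): 010110011010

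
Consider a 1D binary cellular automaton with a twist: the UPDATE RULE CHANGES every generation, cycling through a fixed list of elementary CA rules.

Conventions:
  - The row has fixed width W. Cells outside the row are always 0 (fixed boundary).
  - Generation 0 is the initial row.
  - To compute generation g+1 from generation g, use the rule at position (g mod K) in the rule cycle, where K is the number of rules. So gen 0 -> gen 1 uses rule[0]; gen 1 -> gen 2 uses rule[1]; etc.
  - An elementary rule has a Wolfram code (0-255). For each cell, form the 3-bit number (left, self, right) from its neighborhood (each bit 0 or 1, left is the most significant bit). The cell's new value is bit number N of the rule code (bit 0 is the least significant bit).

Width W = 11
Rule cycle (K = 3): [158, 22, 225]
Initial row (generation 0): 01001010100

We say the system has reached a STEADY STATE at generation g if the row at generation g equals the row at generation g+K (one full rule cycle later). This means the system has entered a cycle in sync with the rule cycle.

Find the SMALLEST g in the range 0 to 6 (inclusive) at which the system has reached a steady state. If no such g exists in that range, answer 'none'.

Answer: none

Derivation:
Gen 0: 01001010100
Gen 1 (rule 158): 11111010110
Gen 2 (rule 22): 00000010001
Gen 3 (rule 225): 11111000100
Gen 4 (rule 158): 11110101110
Gen 5 (rule 22): 00000100001
Gen 6 (rule 225): 11110001100
Gen 7 (rule 158): 11101011010
Gen 8 (rule 22): 00001000011
Gen 9 (rule 225): 11100011001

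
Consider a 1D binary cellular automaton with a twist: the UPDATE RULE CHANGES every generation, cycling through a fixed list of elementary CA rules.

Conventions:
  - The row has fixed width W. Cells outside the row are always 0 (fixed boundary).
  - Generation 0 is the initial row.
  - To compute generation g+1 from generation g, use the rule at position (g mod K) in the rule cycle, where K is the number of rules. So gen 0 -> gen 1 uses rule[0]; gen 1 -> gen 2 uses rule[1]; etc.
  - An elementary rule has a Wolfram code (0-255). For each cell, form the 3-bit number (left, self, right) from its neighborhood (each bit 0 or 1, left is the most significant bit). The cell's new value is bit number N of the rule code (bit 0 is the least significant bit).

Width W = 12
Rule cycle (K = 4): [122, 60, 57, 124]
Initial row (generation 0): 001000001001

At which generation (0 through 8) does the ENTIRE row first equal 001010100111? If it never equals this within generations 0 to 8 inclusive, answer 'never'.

Gen 0: 001000001001
Gen 1 (rule 122): 010100010110
Gen 2 (rule 60): 011110011101
Gen 3 (rule 57): 010001010010
Gen 4 (rule 124): 011001111011
Gen 5 (rule 122): 111111001111
Gen 6 (rule 60): 100000101000
Gen 7 (rule 57): 011110010111
Gen 8 (rule 124): 010011011101

Answer: never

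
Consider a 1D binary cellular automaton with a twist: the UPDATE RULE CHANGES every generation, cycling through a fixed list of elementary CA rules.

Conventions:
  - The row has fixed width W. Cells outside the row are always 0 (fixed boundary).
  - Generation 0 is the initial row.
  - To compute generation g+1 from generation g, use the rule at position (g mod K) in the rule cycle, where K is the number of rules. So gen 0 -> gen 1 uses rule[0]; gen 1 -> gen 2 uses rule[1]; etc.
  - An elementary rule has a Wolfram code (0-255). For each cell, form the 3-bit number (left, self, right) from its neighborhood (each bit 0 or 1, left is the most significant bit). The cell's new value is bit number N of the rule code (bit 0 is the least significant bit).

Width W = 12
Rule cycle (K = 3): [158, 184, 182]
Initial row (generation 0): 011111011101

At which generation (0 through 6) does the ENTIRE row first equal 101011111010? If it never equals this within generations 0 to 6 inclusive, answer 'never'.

Gen 0: 011111011101
Gen 1 (rule 158): 111110011001
Gen 2 (rule 184): 111101010100
Gen 3 (rule 182): 011011111110
Gen 4 (rule 158): 110011111101
Gen 5 (rule 184): 101011111010
Gen 6 (rule 182): 111101110111

Answer: 5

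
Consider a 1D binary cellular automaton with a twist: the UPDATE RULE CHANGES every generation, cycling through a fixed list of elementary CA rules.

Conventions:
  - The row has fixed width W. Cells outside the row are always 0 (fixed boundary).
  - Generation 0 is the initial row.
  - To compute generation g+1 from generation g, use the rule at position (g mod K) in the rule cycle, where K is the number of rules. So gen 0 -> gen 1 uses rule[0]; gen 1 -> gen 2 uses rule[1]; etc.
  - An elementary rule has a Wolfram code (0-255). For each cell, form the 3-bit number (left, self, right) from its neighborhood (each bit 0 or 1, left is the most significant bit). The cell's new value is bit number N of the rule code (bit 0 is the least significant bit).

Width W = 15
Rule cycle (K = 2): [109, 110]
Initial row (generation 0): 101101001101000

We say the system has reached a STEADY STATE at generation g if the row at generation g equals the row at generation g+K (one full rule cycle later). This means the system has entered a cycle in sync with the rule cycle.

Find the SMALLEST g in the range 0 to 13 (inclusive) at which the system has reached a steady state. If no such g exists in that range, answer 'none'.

Gen 0: 101101001101000
Gen 1 (rule 109): 111111001111011
Gen 2 (rule 110): 100001011001111
Gen 3 (rule 109): 101101111001001
Gen 4 (rule 110): 111111001011011
Gen 5 (rule 109): 100001001111111
Gen 6 (rule 110): 100011011000001
Gen 7 (rule 109): 101011111011101
Gen 8 (rule 110): 111110001110111
Gen 9 (rule 109): 100010101011101
Gen 10 (rule 110): 100111111110111
Gen 11 (rule 109): 100100000011101
Gen 12 (rule 110): 101100000110111
Gen 13 (rule 109): 111101110111101
Gen 14 (rule 110): 100111011100111
Gen 15 (rule 109): 100101110100101

Answer: none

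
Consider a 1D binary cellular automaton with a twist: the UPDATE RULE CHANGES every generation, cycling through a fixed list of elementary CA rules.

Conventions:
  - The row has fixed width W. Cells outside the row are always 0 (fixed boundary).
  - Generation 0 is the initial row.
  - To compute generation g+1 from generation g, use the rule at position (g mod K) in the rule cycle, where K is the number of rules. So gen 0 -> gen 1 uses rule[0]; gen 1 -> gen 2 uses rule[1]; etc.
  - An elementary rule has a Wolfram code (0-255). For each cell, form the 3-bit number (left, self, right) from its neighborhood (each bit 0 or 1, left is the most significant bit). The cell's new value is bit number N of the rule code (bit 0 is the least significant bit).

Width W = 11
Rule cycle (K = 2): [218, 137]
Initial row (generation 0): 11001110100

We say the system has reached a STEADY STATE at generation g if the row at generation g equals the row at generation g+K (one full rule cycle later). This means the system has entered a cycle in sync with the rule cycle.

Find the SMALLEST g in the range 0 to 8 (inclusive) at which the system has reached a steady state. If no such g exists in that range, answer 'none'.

Gen 0: 11001110100
Gen 1 (rule 218): 11111110010
Gen 2 (rule 137): 11111100000
Gen 3 (rule 218): 11111110000
Gen 4 (rule 137): 11111100111
Gen 5 (rule 218): 11111111111
Gen 6 (rule 137): 11111111110
Gen 7 (rule 218): 11111111111
Gen 8 (rule 137): 11111111110
Gen 9 (rule 218): 11111111111
Gen 10 (rule 137): 11111111110

Answer: 5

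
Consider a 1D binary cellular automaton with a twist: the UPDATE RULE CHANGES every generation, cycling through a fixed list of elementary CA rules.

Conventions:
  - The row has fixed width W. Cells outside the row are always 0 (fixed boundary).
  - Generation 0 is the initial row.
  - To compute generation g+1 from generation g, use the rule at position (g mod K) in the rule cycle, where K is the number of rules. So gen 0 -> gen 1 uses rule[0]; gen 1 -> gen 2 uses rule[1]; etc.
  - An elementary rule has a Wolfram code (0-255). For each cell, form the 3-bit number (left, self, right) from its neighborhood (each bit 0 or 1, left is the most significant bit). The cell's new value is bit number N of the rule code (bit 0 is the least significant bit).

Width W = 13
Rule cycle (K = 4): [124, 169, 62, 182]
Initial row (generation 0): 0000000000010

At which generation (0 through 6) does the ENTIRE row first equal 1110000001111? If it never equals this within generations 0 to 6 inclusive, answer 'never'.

Gen 0: 0000000000010
Gen 1 (rule 124): 0000000000011
Gen 2 (rule 169): 1111111111010
Gen 3 (rule 62): 1000000000111
Gen 4 (rule 182): 1100000001010
Gen 5 (rule 124): 1110000001111
Gen 6 (rule 169): 1100111101110

Answer: 5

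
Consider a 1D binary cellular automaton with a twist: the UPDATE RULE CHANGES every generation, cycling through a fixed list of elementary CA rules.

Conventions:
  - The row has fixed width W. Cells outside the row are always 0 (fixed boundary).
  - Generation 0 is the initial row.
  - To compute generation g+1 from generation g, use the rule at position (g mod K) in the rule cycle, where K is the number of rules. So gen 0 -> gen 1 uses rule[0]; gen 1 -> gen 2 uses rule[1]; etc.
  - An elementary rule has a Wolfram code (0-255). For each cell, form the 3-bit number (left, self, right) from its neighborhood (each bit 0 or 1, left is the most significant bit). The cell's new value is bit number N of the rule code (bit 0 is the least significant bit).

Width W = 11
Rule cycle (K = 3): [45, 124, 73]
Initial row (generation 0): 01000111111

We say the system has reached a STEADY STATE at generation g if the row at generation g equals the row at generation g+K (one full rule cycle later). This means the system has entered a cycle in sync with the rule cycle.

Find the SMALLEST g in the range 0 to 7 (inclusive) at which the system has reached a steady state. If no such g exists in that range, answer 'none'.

Answer: 4

Derivation:
Gen 0: 01000111111
Gen 1 (rule 45): 01010100000
Gen 2 (rule 124): 01111110000
Gen 3 (rule 73): 01000010111
Gen 4 (rule 45): 01011011100
Gen 5 (rule 124): 01111110110
Gen 6 (rule 73): 01000010110
Gen 7 (rule 45): 01011011100
Gen 8 (rule 124): 01111110110
Gen 9 (rule 73): 01000010110
Gen 10 (rule 45): 01011011100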